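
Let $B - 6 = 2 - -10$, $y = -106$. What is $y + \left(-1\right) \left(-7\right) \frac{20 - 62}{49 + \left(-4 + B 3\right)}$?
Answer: $- \frac{3596}{33} \approx -108.97$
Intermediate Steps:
$B = 18$ ($B = 6 + \left(2 - -10\right) = 6 + \left(2 + 10\right) = 6 + 12 = 18$)
$y + \left(-1\right) \left(-7\right) \frac{20 - 62}{49 + \left(-4 + B 3\right)} = -106 + \left(-1\right) \left(-7\right) \frac{20 - 62}{49 + \left(-4 + 18 \cdot 3\right)} = -106 + 7 \left(- \frac{42}{49 + \left(-4 + 54\right)}\right) = -106 + 7 \left(- \frac{42}{49 + 50}\right) = -106 + 7 \left(- \frac{42}{99}\right) = -106 + 7 \left(\left(-42\right) \frac{1}{99}\right) = -106 + 7 \left(- \frac{14}{33}\right) = -106 - \frac{98}{33} = - \frac{3596}{33}$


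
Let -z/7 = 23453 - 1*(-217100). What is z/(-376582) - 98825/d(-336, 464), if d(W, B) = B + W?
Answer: -18500090331/24101248 ≈ -767.60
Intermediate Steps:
z = -1683871 (z = -7*(23453 - 1*(-217100)) = -7*(23453 + 217100) = -7*240553 = -1683871)
z/(-376582) - 98825/d(-336, 464) = -1683871/(-376582) - 98825/(464 - 336) = -1683871*(-1/376582) - 98825/128 = 1683871/376582 - 98825*1/128 = 1683871/376582 - 98825/128 = -18500090331/24101248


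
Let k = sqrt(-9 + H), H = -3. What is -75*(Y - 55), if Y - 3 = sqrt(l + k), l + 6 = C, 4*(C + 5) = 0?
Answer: 3900 - 75*sqrt(-11 + 2*I*sqrt(3)) ≈ 3861.3 - 251.74*I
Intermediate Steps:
C = -5 (C = -5 + (1/4)*0 = -5 + 0 = -5)
l = -11 (l = -6 - 5 = -11)
k = 2*I*sqrt(3) (k = sqrt(-9 - 3) = sqrt(-12) = 2*I*sqrt(3) ≈ 3.4641*I)
Y = 3 + sqrt(-11 + 2*I*sqrt(3)) ≈ 3.516 + 3.3565*I
-75*(Y - 55) = -75*((3 + sqrt(-11 + 2*I*sqrt(3))) - 55) = -75*(-52 + sqrt(-11 + 2*I*sqrt(3))) = 3900 - 75*sqrt(-11 + 2*I*sqrt(3))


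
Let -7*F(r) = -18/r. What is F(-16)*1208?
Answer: -1359/7 ≈ -194.14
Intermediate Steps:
F(r) = 18/(7*r) (F(r) = -(-18)/(7*r) = 18/(7*r))
F(-16)*1208 = ((18/7)/(-16))*1208 = ((18/7)*(-1/16))*1208 = -9/56*1208 = -1359/7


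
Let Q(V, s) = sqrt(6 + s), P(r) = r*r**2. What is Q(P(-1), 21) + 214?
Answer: 214 + 3*sqrt(3) ≈ 219.20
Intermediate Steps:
P(r) = r**3
Q(P(-1), 21) + 214 = sqrt(6 + 21) + 214 = sqrt(27) + 214 = 3*sqrt(3) + 214 = 214 + 3*sqrt(3)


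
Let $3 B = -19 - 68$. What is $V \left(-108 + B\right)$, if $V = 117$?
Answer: $-16029$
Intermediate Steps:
$B = -29$ ($B = \frac{-19 - 68}{3} = \frac{1}{3} \left(-87\right) = -29$)
$V \left(-108 + B\right) = 117 \left(-108 - 29\right) = 117 \left(-137\right) = -16029$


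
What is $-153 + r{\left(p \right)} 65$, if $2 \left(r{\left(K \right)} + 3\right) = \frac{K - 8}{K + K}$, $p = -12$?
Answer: $- \frac{3851}{12} \approx -320.92$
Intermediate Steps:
$r{\left(K \right)} = -3 + \frac{-8 + K}{4 K}$ ($r{\left(K \right)} = -3 + \frac{\left(K - 8\right) \frac{1}{K + K}}{2} = -3 + \frac{\left(-8 + K\right) \frac{1}{2 K}}{2} = -3 + \frac{\frac{1}{2} \frac{1}{K} \left(-8 + K\right)}{2} = -3 + \frac{-8 + K}{4 K}$)
$-153 + r{\left(p \right)} 65 = -153 + \left(- \frac{11}{4} - \frac{2}{-12}\right) 65 = -153 + \left(- \frac{11}{4} - - \frac{1}{6}\right) 65 = -153 + \left(- \frac{11}{4} + \frac{1}{6}\right) 65 = -153 - \frac{2015}{12} = - \frac{3851}{12}$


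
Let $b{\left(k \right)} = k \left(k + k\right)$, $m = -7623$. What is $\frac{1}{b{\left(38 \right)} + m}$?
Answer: $- \frac{1}{4735} \approx -0.00021119$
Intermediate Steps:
$b{\left(k \right)} = 2 k^{2}$ ($b{\left(k \right)} = k 2 k = 2 k^{2}$)
$\frac{1}{b{\left(38 \right)} + m} = \frac{1}{2 \cdot 38^{2} - 7623} = \frac{1}{2 \cdot 1444 - 7623} = \frac{1}{2888 - 7623} = \frac{1}{-4735} = - \frac{1}{4735}$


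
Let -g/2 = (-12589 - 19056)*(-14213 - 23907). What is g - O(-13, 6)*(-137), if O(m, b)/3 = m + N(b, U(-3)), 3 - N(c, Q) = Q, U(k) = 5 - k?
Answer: -2412622198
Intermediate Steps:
N(c, Q) = 3 - Q
g = -2412614800 (g = -2*(-12589 - 19056)*(-14213 - 23907) = -(-63290)*(-38120) = -2*1206307400 = -2412614800)
O(m, b) = -15 + 3*m (O(m, b) = 3*(m + (3 - (5 - 1*(-3)))) = 3*(m + (3 - (5 + 3))) = 3*(m + (3 - 1*8)) = 3*(m + (3 - 8)) = 3*(m - 5) = 3*(-5 + m) = -15 + 3*m)
g - O(-13, 6)*(-137) = -2412614800 - (-15 + 3*(-13))*(-137) = -2412614800 - (-15 - 39)*(-137) = -2412614800 - (-54)*(-137) = -2412614800 - 1*7398 = -2412614800 - 7398 = -2412622198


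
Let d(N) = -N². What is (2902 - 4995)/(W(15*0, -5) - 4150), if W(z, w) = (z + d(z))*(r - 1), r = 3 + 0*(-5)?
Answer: 2093/4150 ≈ 0.50434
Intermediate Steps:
r = 3 (r = 3 + 0 = 3)
W(z, w) = -2*z² + 2*z (W(z, w) = (z - z²)*(3 - 1) = (z - z²)*2 = -2*z² + 2*z)
(2902 - 4995)/(W(15*0, -5) - 4150) = (2902 - 4995)/(2*(15*0)*(1 - 15*0) - 4150) = -2093/(2*0*(1 - 1*0) - 4150) = -2093/(2*0*(1 + 0) - 4150) = -2093/(2*0*1 - 4150) = -2093/(0 - 4150) = -2093/(-4150) = -2093*(-1/4150) = 2093/4150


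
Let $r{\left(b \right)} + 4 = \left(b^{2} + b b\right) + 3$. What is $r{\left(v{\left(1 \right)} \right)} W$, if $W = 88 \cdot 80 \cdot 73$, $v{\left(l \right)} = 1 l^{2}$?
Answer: $513920$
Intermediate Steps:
$v{\left(l \right)} = l^{2}$
$W = 513920$ ($W = 7040 \cdot 73 = 513920$)
$r{\left(b \right)} = -1 + 2 b^{2}$ ($r{\left(b \right)} = -4 + \left(\left(b^{2} + b b\right) + 3\right) = -4 + \left(\left(b^{2} + b^{2}\right) + 3\right) = -4 + \left(2 b^{2} + 3\right) = -4 + \left(3 + 2 b^{2}\right) = -1 + 2 b^{2}$)
$r{\left(v{\left(1 \right)} \right)} W = \left(-1 + 2 \left(1^{2}\right)^{2}\right) 513920 = \left(-1 + 2 \cdot 1^{2}\right) 513920 = \left(-1 + 2 \cdot 1\right) 513920 = \left(-1 + 2\right) 513920 = 1 \cdot 513920 = 513920$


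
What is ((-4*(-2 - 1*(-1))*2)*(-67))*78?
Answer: -41808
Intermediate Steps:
((-4*(-2 - 1*(-1))*2)*(-67))*78 = ((-4*(-2 + 1)*2)*(-67))*78 = ((-4*(-1)*2)*(-67))*78 = ((4*2)*(-67))*78 = (8*(-67))*78 = -536*78 = -41808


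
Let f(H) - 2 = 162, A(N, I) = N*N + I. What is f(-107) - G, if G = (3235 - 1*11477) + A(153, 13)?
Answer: -15016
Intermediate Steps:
A(N, I) = I + N² (A(N, I) = N² + I = I + N²)
f(H) = 164 (f(H) = 2 + 162 = 164)
G = 15180 (G = (3235 - 1*11477) + (13 + 153²) = (3235 - 11477) + (13 + 23409) = -8242 + 23422 = 15180)
f(-107) - G = 164 - 1*15180 = 164 - 15180 = -15016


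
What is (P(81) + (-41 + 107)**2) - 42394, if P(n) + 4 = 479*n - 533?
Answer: 224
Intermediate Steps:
P(n) = -537 + 479*n (P(n) = -4 + (479*n - 533) = -4 + (-533 + 479*n) = -537 + 479*n)
(P(81) + (-41 + 107)**2) - 42394 = ((-537 + 479*81) + (-41 + 107)**2) - 42394 = ((-537 + 38799) + 66**2) - 42394 = (38262 + 4356) - 42394 = 42618 - 42394 = 224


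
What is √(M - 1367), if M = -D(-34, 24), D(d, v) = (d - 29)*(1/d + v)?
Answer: √165478/34 ≈ 11.964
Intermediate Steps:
D(d, v) = (-29 + d)*(v + 1/d)
M = 51345/34 (M = -(1 - 29*24 - 29/(-34) - 34*24) = -(1 - 696 - 29*(-1/34) - 816) = -(1 - 696 + 29/34 - 816) = -1*(-51345/34) = 51345/34 ≈ 1510.1)
√(M - 1367) = √(51345/34 - 1367) = √(4867/34) = √165478/34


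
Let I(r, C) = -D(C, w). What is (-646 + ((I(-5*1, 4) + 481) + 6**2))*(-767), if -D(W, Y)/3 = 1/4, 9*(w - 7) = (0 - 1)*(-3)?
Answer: 393471/4 ≈ 98368.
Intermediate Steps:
w = 22/3 (w = 7 + ((0 - 1)*(-3))/9 = 7 + (-1*(-3))/9 = 7 + (1/9)*3 = 7 + 1/3 = 22/3 ≈ 7.3333)
D(W, Y) = -3/4
I(r, C) = 3/4 (I(r, C) = -1*(-3/4) = 3/4)
(-646 + ((I(-5*1, 4) + 481) + 6**2))*(-767) = (-646 + ((3/4 + 481) + 6**2))*(-767) = (-646 + (1927/4 + 36))*(-767) = (-646 + 2071/4)*(-767) = -513/4*(-767) = 393471/4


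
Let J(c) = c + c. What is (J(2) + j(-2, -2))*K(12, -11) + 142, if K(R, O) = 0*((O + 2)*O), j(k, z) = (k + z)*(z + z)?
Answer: 142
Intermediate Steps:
j(k, z) = 2*z*(k + z) (j(k, z) = (k + z)*(2*z) = 2*z*(k + z))
K(R, O) = 0 (K(R, O) = 0*((2 + O)*O) = 0*(O*(2 + O)) = 0)
J(c) = 2*c
(J(2) + j(-2, -2))*K(12, -11) + 142 = (2*2 + 2*(-2)*(-2 - 2))*0 + 142 = (4 + 2*(-2)*(-4))*0 + 142 = (4 + 16)*0 + 142 = 20*0 + 142 = 0 + 142 = 142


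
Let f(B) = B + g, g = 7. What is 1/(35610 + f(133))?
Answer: 1/35750 ≈ 2.7972e-5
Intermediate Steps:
f(B) = 7 + B (f(B) = B + 7 = 7 + B)
1/(35610 + f(133)) = 1/(35610 + (7 + 133)) = 1/(35610 + 140) = 1/35750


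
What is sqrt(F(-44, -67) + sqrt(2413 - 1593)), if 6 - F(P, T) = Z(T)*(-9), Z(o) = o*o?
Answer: sqrt(40407 + 2*sqrt(205)) ≈ 201.09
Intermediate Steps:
Z(o) = o**2
F(P, T) = 6 + 9*T**2 (F(P, T) = 6 - T**2*(-9) = 6 - (-9)*T**2 = 6 + 9*T**2)
sqrt(F(-44, -67) + sqrt(2413 - 1593)) = sqrt((6 + 9*(-67)**2) + sqrt(2413 - 1593)) = sqrt((6 + 9*4489) + sqrt(820)) = sqrt((6 + 40401) + 2*sqrt(205)) = sqrt(40407 + 2*sqrt(205))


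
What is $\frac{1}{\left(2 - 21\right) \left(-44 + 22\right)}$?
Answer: $\frac{1}{418} \approx 0.0023923$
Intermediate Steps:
$\frac{1}{\left(2 - 21\right) \left(-44 + 22\right)} = \frac{1}{\left(-19\right) \left(-22\right)} = \frac{1}{418}$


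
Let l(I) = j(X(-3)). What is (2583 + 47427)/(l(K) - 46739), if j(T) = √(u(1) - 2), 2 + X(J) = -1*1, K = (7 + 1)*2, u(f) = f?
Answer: -1168708695/1092267061 - 25005*I/1092267061 ≈ -1.07 - 2.2893e-5*I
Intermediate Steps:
K = 16 (K = 8*2 = 16)
X(J) = -3 (X(J) = -2 - 1*1 = -2 - 1 = -3)
j(T) = I (j(T) = √(1 - 2) = √(-1) = I)
l(I) = I
(2583 + 47427)/(l(K) - 46739) = (2583 + 47427)/(I - 46739) = 50010/(-46739 + I) = 50010*((-46739 - I)/2184534122) = 25005*(-46739 - I)/1092267061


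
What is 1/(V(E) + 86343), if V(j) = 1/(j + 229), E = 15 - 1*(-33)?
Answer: 277/23917012 ≈ 1.1582e-5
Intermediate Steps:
E = 48 (E = 15 + 33 = 48)
V(j) = 1/(229 + j)
1/(V(E) + 86343) = 1/(1/(229 + 48) + 86343) = 1/(1/277 + 86343) = 1/(23917012/277) = 277/23917012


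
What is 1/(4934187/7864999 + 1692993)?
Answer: 7864999/13315393186194 ≈ 5.9067e-7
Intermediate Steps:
1/(4934187/7864999 + 1692993) = 1/(13315393186194/7864999) = 7864999/13315393186194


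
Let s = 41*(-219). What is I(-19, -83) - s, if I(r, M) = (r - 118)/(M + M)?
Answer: 1490651/166 ≈ 8979.8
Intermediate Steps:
s = -8979
I(r, M) = (-118 + r)/(2*M) (I(r, M) = (-118 + r)/((2*M)) = (-118 + r)*(1/(2*M)) = (-118 + r)/(2*M))
I(-19, -83) - s = (½)*(-118 - 19)/(-83) - 1*(-8979) = (½)*(-1/83)*(-137) + 8979 = 137/166 + 8979 = 1490651/166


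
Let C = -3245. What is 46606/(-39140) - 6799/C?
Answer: 11487639/12700930 ≈ 0.90447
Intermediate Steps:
46606/(-39140) - 6799/C = 46606/(-39140) - 6799/(-3245) = 46606*(-1/39140) - 6799*(-1/3245) = -23303/19570 + 6799/3245 = 11487639/12700930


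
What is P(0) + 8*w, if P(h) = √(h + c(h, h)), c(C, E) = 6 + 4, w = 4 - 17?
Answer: -104 + √10 ≈ -100.84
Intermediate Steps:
w = -13
c(C, E) = 10
P(h) = √(10 + h) (P(h) = √(h + 10) = √(10 + h))
P(0) + 8*w = √(10 + 0) + 8*(-13) = √10 - 104 = -104 + √10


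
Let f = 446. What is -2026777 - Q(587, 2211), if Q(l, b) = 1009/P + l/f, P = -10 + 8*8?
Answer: -12203344745/6021 ≈ -2.0268e+6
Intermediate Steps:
P = 54 (P = -10 + 64 = 54)
Q(l, b) = 1009/54 + l/446
-2026777 - Q(587, 2211) = -2026777 - (1009/54 + (1/446)*587) = -2026777 - (1009/54 + 587/446) = -2026777 - 1*120428/6021 = -2026777 - 120428/6021 = -12203344745/6021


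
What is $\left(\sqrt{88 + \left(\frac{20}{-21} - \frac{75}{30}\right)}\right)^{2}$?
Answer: $\frac{3551}{42} \approx 84.548$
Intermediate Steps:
$\left(\sqrt{88 + \left(\frac{20}{-21} - \frac{75}{30}\right)}\right)^{2} = \left(\sqrt{88 + \left(20 \left(- \frac{1}{21}\right) - \frac{5}{2}\right)}\right)^{2} = \left(\sqrt{88 - \frac{145}{42}}\right)^{2} = \left(\sqrt{\frac{3551}{42}}\right)^{2} = \left(\frac{\sqrt{149142}}{42}\right)^{2} = \frac{3551}{42}$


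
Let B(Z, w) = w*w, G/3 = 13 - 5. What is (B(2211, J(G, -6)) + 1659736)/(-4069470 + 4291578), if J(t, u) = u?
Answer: 414943/55527 ≈ 7.4728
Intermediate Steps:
G = 24 (G = 3*(13 - 5) = 3*8 = 24)
B(Z, w) = w²
(B(2211, J(G, -6)) + 1659736)/(-4069470 + 4291578) = ((-6)² + 1659736)/(-4069470 + 4291578) = (36 + 1659736)/222108 = 1659772*(1/222108) = 414943/55527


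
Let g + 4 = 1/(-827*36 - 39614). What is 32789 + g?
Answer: 2274820009/69386 ≈ 32785.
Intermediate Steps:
g = -277545/69386 (g = -4 + 1/(-827*36 - 39614) = -4 + 1/(-29772 - 39614) = -4 + 1/(-69386) = -4 - 1/69386 = -277545/69386 ≈ -4.0000)
32789 + g = 32789 - 277545/69386 = 2274820009/69386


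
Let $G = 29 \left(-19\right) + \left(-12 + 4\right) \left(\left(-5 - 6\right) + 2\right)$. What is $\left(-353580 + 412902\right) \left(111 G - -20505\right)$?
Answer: $-1937693808$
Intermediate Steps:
$G = -479$ ($G = -551 - 8 \left(\left(-5 - 6\right) + 2\right) = -551 - 8 \left(-11 + 2\right) = -551 - -72 = -551 + 72 = -479$)
$\left(-353580 + 412902\right) \left(111 G - -20505\right) = \left(-353580 + 412902\right) \left(111 \left(-479\right) - -20505\right) = 59322 \left(-53169 + 20505\right) = 59322 \left(-32664\right) = -1937693808$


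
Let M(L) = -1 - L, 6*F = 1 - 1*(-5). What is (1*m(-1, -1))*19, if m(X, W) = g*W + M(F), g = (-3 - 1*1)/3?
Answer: -38/3 ≈ -12.667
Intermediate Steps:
F = 1 (F = (1 - 1*(-5))/6 = (1 + 5)/6 = (1/6)*6 = 1)
g = -4/3 (g = (-3 - 1)*(1/3) = -4*1/3 = -4/3 ≈ -1.3333)
m(X, W) = -2 - 4*W/3 (m(X, W) = -4*W/3 + (-1 - 1*1) = -4*W/3 + (-1 - 1) = -4*W/3 - 2 = -2 - 4*W/3)
(1*m(-1, -1))*19 = (1*(-2 - 4/3*(-1)))*19 = (1*(-2 + 4/3))*19 = (1*(-2/3))*19 = -2/3*19 = -38/3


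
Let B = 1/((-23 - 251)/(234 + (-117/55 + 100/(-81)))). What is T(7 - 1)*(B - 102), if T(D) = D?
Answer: -125535833/203445 ≈ -617.05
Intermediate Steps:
B = -1027493/1220670 (B = 1/(-274/(234 + (-117*1/55 + 100*(-1/81)))) = 1/(-274/(234 + (-117/55 - 100/81))) = 1/(-274/(234 - 14977/4455)) = 1/(-274/1027493/4455) = 1/(-274*4455/1027493) = 1/(-1220670/1027493) = -1027493/1220670 ≈ -0.84175)
T(7 - 1)*(B - 102) = (7 - 1)*(-1027493/1220670 - 102) = 6*(-125535833/1220670) = -125535833/203445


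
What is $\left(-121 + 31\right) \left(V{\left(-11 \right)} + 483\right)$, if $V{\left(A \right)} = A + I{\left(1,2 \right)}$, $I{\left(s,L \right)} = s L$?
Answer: $-42660$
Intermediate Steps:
$I{\left(s,L \right)} = L s$
$V{\left(A \right)} = 2 + A$ ($V{\left(A \right)} = A + 2 \cdot 1 = A + 2 = 2 + A$)
$\left(-121 + 31\right) \left(V{\left(-11 \right)} + 483\right) = \left(-121 + 31\right) \left(\left(2 - 11\right) + 483\right) = - 90 \left(-9 + 483\right) = \left(-90\right) 474 = -42660$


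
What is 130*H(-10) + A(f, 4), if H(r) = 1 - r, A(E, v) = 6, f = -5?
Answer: 1436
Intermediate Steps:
130*H(-10) + A(f, 4) = 130*(1 - 1*(-10)) + 6 = 130*(1 + 10) + 6 = 130*11 + 6 = 1430 + 6 = 1436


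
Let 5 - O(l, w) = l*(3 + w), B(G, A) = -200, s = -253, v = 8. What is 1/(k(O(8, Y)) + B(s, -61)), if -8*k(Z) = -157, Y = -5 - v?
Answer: -8/1443 ≈ -0.0055440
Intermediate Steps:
Y = -13 (Y = -5 - 1*8 = -5 - 8 = -13)
O(l, w) = 5 - l*(3 + w)
k(Z) = 157/8 (k(Z) = -1/8*(-157) = 157/8)
1/(k(O(8, Y)) + B(s, -61)) = 1/(157/8 - 200) = 1/(-1443/8) = -8/1443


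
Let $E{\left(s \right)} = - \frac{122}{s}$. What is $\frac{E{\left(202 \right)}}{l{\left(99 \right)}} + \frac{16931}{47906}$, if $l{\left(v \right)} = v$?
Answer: $\frac{166370803}{479012094} \approx 0.34732$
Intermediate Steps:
$\frac{E{\left(202 \right)}}{l{\left(99 \right)}} + \frac{16931}{47906} = \frac{\left(-122\right) \frac{1}{202}}{99} + \frac{16931}{47906} = \left(-122\right) \frac{1}{202} \cdot \frac{1}{99} + 16931 \cdot \frac{1}{47906} = \left(- \frac{61}{101}\right) \frac{1}{99} + \frac{16931}{47906} = - \frac{61}{9999} + \frac{16931}{47906} = \frac{166370803}{479012094}$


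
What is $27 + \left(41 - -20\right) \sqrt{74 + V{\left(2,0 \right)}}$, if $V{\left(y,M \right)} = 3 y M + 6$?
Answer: $27 + 244 \sqrt{5} \approx 572.6$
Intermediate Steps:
$V{\left(y,M \right)} = 6 + 3 M y$ ($V{\left(y,M \right)} = 3 M y + 6 = 6 + 3 M y$)
$27 + \left(41 - -20\right) \sqrt{74 + V{\left(2,0 \right)}} = 27 + \left(41 - -20\right) \sqrt{74 + \left(6 + 3 \cdot 0 \cdot 2\right)} = 27 + \left(41 + 20\right) \sqrt{74 + \left(6 + 0\right)} = 27 + 61 \sqrt{74 + 6} = 27 + 61 \sqrt{80} = 27 + 61 \cdot 4 \sqrt{5} = 27 + 244 \sqrt{5}$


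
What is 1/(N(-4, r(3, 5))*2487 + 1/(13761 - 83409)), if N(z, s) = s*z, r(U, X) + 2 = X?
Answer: -69648/2078574913 ≈ -3.3508e-5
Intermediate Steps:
r(U, X) = -2 + X
1/(N(-4, r(3, 5))*2487 + 1/(13761 - 83409)) = 1/(((-2 + 5)*(-4))*2487 + 1/(13761 - 83409)) = 1/((3*(-4))*2487 + 1/(-69648)) = 1/(-12*2487 - 1/69648) = 1/(-29844 - 1/69648) = 1/(-2078574913/69648) = -69648/2078574913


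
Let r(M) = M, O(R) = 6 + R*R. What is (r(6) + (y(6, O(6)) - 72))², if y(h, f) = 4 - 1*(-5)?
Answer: 3249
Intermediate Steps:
O(R) = 6 + R²
y(h, f) = 9 (y(h, f) = 4 + 5 = 9)
(r(6) + (y(6, O(6)) - 72))² = (6 + (9 - 72))² = (6 - 63)² = (-57)² = 3249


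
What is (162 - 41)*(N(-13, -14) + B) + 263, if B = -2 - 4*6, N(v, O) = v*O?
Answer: 19139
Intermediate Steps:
N(v, O) = O*v
B = -26 (B = -2 - 24 = -26)
(162 - 41)*(N(-13, -14) + B) + 263 = (162 - 41)*(-14*(-13) - 26) + 263 = 121*(182 - 26) + 263 = 121*156 + 263 = 18876 + 263 = 19139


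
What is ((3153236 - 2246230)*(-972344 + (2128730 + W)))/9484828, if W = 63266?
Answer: 276557920478/2371207 ≈ 1.1663e+5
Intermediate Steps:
((3153236 - 2246230)*(-972344 + (2128730 + W)))/9484828 = ((3153236 - 2246230)*(-972344 + (2128730 + 63266)))/9484828 = (907006*(-972344 + 2191996))*(1/9484828) = (907006*1219652)*(1/9484828) = 1106231681912*(1/9484828) = 276557920478/2371207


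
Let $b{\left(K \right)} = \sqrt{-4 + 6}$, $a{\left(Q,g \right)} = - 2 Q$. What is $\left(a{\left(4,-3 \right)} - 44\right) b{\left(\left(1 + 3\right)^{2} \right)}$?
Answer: $- 52 \sqrt{2} \approx -73.539$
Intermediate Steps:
$b{\left(K \right)} = \sqrt{2}$
$\left(a{\left(4,-3 \right)} - 44\right) b{\left(\left(1 + 3\right)^{2} \right)} = \left(\left(-2\right) 4 - 44\right) \sqrt{2} = \left(-8 - 44\right) \sqrt{2} = - 52 \sqrt{2}$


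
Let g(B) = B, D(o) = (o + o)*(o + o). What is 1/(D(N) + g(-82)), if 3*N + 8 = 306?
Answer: 9/354478 ≈ 2.5389e-5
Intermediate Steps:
N = 298/3 (N = -8/3 + (⅓)*306 = -8/3 + 102 = 298/3 ≈ 99.333)
D(o) = 4*o² (D(o) = (2*o)*(2*o) = 4*o²)
1/(D(N) + g(-82)) = 1/(4*(298/3)² - 82) = 1/(4*(88804/9) - 82) = 1/(355216/9 - 82) = 1/(354478/9) = 9/354478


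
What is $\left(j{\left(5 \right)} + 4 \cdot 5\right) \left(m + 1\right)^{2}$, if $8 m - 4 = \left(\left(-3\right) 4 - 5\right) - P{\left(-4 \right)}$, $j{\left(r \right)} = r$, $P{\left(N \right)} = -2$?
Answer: $\frac{225}{64} \approx 3.5156$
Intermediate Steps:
$m = - \frac{11}{8}$ ($m = \frac{1}{2} + \frac{\left(\left(-3\right) 4 - 5\right) - -2}{8} = \frac{1}{2} + \frac{\left(-12 - 5\right) + 2}{8} = \frac{1}{2} + \frac{-17 + 2}{8} = \frac{1}{2} + \frac{1}{8} \left(-15\right) = \frac{1}{2} - \frac{15}{8} = - \frac{11}{8} \approx -1.375$)
$\left(j{\left(5 \right)} + 4 \cdot 5\right) \left(m + 1\right)^{2} = \left(5 + 4 \cdot 5\right) \left(- \frac{11}{8} + 1\right)^{2} = \left(5 + 20\right) \left(- \frac{3}{8}\right)^{2} = 25 \cdot \frac{9}{64} = \frac{225}{64}$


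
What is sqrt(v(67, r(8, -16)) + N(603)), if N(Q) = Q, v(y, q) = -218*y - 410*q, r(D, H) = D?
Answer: I*sqrt(17283) ≈ 131.46*I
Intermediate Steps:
v(y, q) = -410*q - 218*y
sqrt(v(67, r(8, -16)) + N(603)) = sqrt((-410*8 - 218*67) + 603) = sqrt((-3280 - 14606) + 603) = sqrt(-17886 + 603) = sqrt(-17283) = I*sqrt(17283)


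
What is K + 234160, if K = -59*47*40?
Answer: 123240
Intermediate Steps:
K = -110920 (K = -2773*40 = -110920)
K + 234160 = -110920 + 234160 = 123240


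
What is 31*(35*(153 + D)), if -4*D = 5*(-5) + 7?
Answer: 341775/2 ≈ 1.7089e+5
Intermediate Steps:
D = 9/2 (D = -(5*(-5) + 7)/4 = -(-25 + 7)/4 = -¼*(-18) = 9/2 ≈ 4.5000)
31*(35*(153 + D)) = 31*(35*(153 + 9/2)) = 31*(35*(315/2)) = 31*(11025/2) = 341775/2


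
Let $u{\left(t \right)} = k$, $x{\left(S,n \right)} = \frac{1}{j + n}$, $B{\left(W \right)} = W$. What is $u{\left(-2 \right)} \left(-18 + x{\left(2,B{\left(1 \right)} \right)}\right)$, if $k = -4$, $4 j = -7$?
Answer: $\frac{232}{3} \approx 77.333$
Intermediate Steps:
$j = - \frac{7}{4}$ ($j = \frac{1}{4} \left(-7\right) = - \frac{7}{4} \approx -1.75$)
$x{\left(S,n \right)} = \frac{1}{- \frac{7}{4} + n}$
$u{\left(t \right)} = -4$
$u{\left(-2 \right)} \left(-18 + x{\left(2,B{\left(1 \right)} \right)}\right) = - 4 \left(-18 + \frac{4}{-7 + 4 \cdot 1}\right) = - 4 \left(-18 + \frac{4}{-7 + 4}\right) = - 4 \left(-18 + \frac{4}{-3}\right) = - 4 \left(-18 + 4 \left(- \frac{1}{3}\right)\right) = - 4 \left(-18 - \frac{4}{3}\right) = \left(-4\right) \left(- \frac{58}{3}\right) = \frac{232}{3}$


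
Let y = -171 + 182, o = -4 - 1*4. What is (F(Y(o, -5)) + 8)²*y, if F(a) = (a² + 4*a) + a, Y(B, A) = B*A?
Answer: 35957504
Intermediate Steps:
o = -8 (o = -4 - 4 = -8)
Y(B, A) = A*B
F(a) = a² + 5*a
y = 11
(F(Y(o, -5)) + 8)²*y = ((-5*(-8))*(5 - 5*(-8)) + 8)²*11 = (40*(5 + 40) + 8)²*11 = (40*45 + 8)²*11 = (1800 + 8)²*11 = 1808²*11 = 3268864*11 = 35957504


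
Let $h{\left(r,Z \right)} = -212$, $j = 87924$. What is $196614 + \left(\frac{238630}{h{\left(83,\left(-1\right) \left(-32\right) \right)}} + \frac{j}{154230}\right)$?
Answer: $\frac{10050087273}{51410} \approx 1.9549 \cdot 10^{5}$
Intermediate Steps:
$196614 + \left(\frac{238630}{h{\left(83,\left(-1\right) \left(-32\right) \right)}} + \frac{j}{154230}\right) = 196614 + \left(\frac{238630}{-212} + \frac{87924}{154230}\right) = 196614 + \left(238630 \left(- \frac{1}{212}\right) + 87924 \cdot \frac{1}{154230}\right) = 196614 + \left(- \frac{119315}{106} + \frac{14654}{25705}\right) = 196614 - \frac{57838467}{51410} = \frac{10050087273}{51410}$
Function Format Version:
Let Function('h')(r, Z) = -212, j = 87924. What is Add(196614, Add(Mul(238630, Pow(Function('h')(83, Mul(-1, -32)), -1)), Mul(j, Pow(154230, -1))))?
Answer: Rational(10050087273, 51410) ≈ 1.9549e+5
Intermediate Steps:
Add(196614, Add(Mul(238630, Pow(Function('h')(83, Mul(-1, -32)), -1)), Mul(j, Pow(154230, -1)))) = Add(196614, Add(Mul(238630, Pow(-212, -1)), Mul(87924, Pow(154230, -1)))) = Add(196614, Add(Mul(238630, Rational(-1, 212)), Mul(87924, Rational(1, 154230)))) = Add(196614, Add(Rational(-119315, 106), Rational(14654, 25705))) = Add(196614, Rational(-57838467, 51410)) = Rational(10050087273, 51410)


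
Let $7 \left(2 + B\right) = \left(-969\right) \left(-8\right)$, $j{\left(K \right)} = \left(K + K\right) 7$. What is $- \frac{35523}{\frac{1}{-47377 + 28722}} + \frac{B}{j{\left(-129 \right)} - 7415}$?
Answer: $\frac{42774106968317}{64547} \approx 6.6268 \cdot 10^{8}$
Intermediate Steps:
$j{\left(K \right)} = 14 K$ ($j{\left(K \right)} = 2 K 7 = 14 K$)
$B = \frac{7738}{7}$ ($B = -2 + \frac{\left(-969\right) \left(-8\right)}{7} = -2 + \frac{1}{7} \cdot 7752 = -2 + \frac{7752}{7} = \frac{7738}{7} \approx 1105.4$)
$- \frac{35523}{\frac{1}{-47377 + 28722}} + \frac{B}{j{\left(-129 \right)} - 7415} = - \frac{35523}{\frac{1}{-47377 + 28722}} + \frac{7738}{7 \left(14 \left(-129\right) - 7415\right)} = - \frac{35523}{\frac{1}{-18655}} + \frac{7738}{7 \left(-1806 - 7415\right)} = - \frac{35523}{- \frac{1}{18655}} + \frac{7738}{7 \left(-9221\right)} = \left(-35523\right) \left(-18655\right) + \frac{7738}{7} \left(- \frac{1}{9221}\right) = 662681565 - \frac{7738}{64547} = \frac{42774106968317}{64547}$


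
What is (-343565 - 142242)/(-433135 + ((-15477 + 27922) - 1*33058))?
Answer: 485807/453748 ≈ 1.0707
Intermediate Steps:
(-343565 - 142242)/(-433135 + ((-15477 + 27922) - 1*33058)) = -485807/(-433135 + (12445 - 33058)) = -485807/(-433135 - 20613) = -485807/(-453748) = -485807*(-1/453748) = 485807/453748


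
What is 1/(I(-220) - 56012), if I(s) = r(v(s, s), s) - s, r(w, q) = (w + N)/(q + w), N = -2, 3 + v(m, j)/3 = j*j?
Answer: -144971/8088076843 ≈ -1.7924e-5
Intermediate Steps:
v(m, j) = -9 + 3*j² (v(m, j) = -9 + 3*(j*j) = -9 + 3*j²)
r(w, q) = (-2 + w)/(q + w) (r(w, q) = (w - 2)/(q + w) = (-2 + w)/(q + w))
I(s) = -s + (-11 + 3*s²)/(-9 + s + 3*s²) (I(s) = (-2 + (-9 + 3*s²))/(s + (-9 + 3*s²)) - s = (-11 + 3*s²)/(-9 + s + 3*s²) - s = -s + (-11 + 3*s²)/(-9 + s + 3*s²))
1/(I(-220) - 56012) = 1/((-11 - 3*(-220)³ + 2*(-220)² + 9*(-220))/(-9 - 220 + 3*(-220)²) - 56012) = 1/((-11 - 3*(-10648000) + 2*48400 - 1980)/(-9 - 220 + 3*48400) - 56012) = 1/((-11 + 31944000 + 96800 - 1980)/(-9 - 220 + 145200) - 56012) = 1/(32038809/144971 - 56012) = 1/(-8088076843/144971) = -144971/8088076843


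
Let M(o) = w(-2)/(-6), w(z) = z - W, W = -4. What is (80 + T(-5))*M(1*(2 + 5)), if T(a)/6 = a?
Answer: -50/3 ≈ -16.667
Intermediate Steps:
w(z) = 4 + z (w(z) = z - 1*(-4) = z + 4 = 4 + z)
T(a) = 6*a
M(o) = -1/3 (M(o) = (4 - 2)/(-6) = 2*(-1/6) = -1/3)
(80 + T(-5))*M(1*(2 + 5)) = (80 + 6*(-5))*(-1/3) = (80 - 30)*(-1/3) = 50*(-1/3) = -50/3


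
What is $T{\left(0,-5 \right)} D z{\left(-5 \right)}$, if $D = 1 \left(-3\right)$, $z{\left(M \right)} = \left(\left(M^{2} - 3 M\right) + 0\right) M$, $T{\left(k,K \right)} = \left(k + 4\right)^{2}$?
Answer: $9600$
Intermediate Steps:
$T{\left(k,K \right)} = \left(4 + k\right)^{2}$
$z{\left(M \right)} = M \left(M^{2} - 3 M\right)$ ($z{\left(M \right)} = \left(M^{2} - 3 M\right) M = M \left(M^{2} - 3 M\right)$)
$D = -3$
$T{\left(0,-5 \right)} D z{\left(-5 \right)} = \left(4 + 0\right)^{2} \left(-3\right) \left(-5\right)^{2} \left(-3 - 5\right) = 4^{2} \left(-3\right) 25 \left(-8\right) = 16 \left(-3\right) \left(-200\right) = \left(-48\right) \left(-200\right) = 9600$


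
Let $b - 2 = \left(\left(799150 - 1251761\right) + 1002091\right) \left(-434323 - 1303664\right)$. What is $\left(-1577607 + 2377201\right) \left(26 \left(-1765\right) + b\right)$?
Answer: $-763603588526484912$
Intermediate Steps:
$b = -954989096758$ ($b = 2 + \left(\left(799150 - 1251761\right) + 1002091\right) \left(-434323 - 1303664\right) = 2 + \left(-452611 + 1002091\right) \left(-1737987\right) = 2 + 549480 \left(-1737987\right) = 2 - 954989096760 = -954989096758$)
$\left(-1577607 + 2377201\right) \left(26 \left(-1765\right) + b\right) = \left(-1577607 + 2377201\right) \left(26 \left(-1765\right) - 954989096758\right) = 799594 \left(-45890 - 954989096758\right) = 799594 \left(-954989142648\right) = -763603588526484912$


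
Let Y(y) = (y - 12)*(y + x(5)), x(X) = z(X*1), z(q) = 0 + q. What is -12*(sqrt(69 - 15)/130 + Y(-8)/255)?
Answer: -48/17 - 18*sqrt(6)/65 ≈ -3.5019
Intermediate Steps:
z(q) = q
x(X) = X (x(X) = X*1 = X)
Y(y) = (-12 + y)*(5 + y) (Y(y) = (y - 12)*(y + 5) = (-12 + y)*(5 + y))
-12*(sqrt(69 - 15)/130 + Y(-8)/255) = -12*(sqrt(69 - 15)/130 + (-60 + (-8)**2 - 7*(-8))/255) = -12*(sqrt(54)*(1/130) + (-60 + 64 + 56)*(1/255)) = -12*((3*sqrt(6))*(1/130) + 60*(1/255)) = -12*(3*sqrt(6)/130 + 4/17) = -12*(4/17 + 3*sqrt(6)/130) = -48/17 - 18*sqrt(6)/65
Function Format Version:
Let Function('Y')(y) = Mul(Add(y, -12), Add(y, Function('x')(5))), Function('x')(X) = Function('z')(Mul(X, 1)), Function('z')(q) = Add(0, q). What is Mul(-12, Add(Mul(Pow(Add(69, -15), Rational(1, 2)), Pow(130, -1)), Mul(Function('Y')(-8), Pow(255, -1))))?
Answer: Add(Rational(-48, 17), Mul(Rational(-18, 65), Pow(6, Rational(1, 2)))) ≈ -3.5019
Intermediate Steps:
Function('z')(q) = q
Function('x')(X) = X (Function('x')(X) = Mul(X, 1) = X)
Function('Y')(y) = Mul(Add(-12, y), Add(5, y)) (Function('Y')(y) = Mul(Add(y, -12), Add(y, 5)) = Mul(Add(-12, y), Add(5, y)))
Mul(-12, Add(Mul(Pow(Add(69, -15), Rational(1, 2)), Pow(130, -1)), Mul(Function('Y')(-8), Pow(255, -1)))) = Mul(-12, Add(Mul(Pow(Add(69, -15), Rational(1, 2)), Pow(130, -1)), Mul(Add(-60, Pow(-8, 2), Mul(-7, -8)), Pow(255, -1)))) = Mul(-12, Add(Mul(Pow(54, Rational(1, 2)), Rational(1, 130)), Mul(Add(-60, 64, 56), Rational(1, 255)))) = Mul(-12, Add(Mul(Mul(3, Pow(6, Rational(1, 2))), Rational(1, 130)), Mul(60, Rational(1, 255)))) = Mul(-12, Add(Mul(Rational(3, 130), Pow(6, Rational(1, 2))), Rational(4, 17))) = Mul(-12, Add(Rational(4, 17), Mul(Rational(3, 130), Pow(6, Rational(1, 2))))) = Add(Rational(-48, 17), Mul(Rational(-18, 65), Pow(6, Rational(1, 2))))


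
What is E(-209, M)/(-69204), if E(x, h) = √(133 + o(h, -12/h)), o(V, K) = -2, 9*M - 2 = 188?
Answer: -√131/69204 ≈ -0.00016539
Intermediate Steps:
M = 190/9 (M = 2/9 + (⅑)*188 = 2/9 + 188/9 = 190/9 ≈ 21.111)
E(x, h) = √131 (E(x, h) = √(133 - 2) = √131)
E(-209, M)/(-69204) = √131/(-69204) = √131*(-1/69204) = -√131/69204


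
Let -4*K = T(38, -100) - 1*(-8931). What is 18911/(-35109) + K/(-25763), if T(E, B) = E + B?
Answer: -1637434651/3618052668 ≈ -0.45257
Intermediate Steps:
T(E, B) = B + E
K = -8869/4 (K = -((-100 + 38) - 1*(-8931))/4 = -(-62 + 8931)/4 = -1/4*8869 = -8869/4 ≈ -2217.3)
18911/(-35109) + K/(-25763) = 18911/(-35109) - 8869/4/(-25763) = 18911*(-1/35109) - 8869/4*(-1/25763) = -18911/35109 + 8869/103052 = -1637434651/3618052668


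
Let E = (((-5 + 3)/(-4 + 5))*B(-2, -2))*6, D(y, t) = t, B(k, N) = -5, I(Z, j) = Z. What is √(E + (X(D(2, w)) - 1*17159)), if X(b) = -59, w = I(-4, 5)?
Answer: I*√17158 ≈ 130.99*I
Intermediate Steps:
w = -4
E = 60 (E = (((-5 + 3)/(-4 + 5))*(-5))*6 = (-2/1*(-5))*6 = (-2*1*(-5))*6 = -2*(-5)*6 = 10*6 = 60)
√(E + (X(D(2, w)) - 1*17159)) = √(60 + (-59 - 1*17159)) = √(60 + (-59 - 17159)) = √(60 - 17218) = √(-17158) = I*√17158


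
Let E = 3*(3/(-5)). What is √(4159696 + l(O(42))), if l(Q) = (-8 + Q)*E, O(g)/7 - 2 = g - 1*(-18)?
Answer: √103973230/5 ≈ 2039.3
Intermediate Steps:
O(g) = 140 + 7*g (O(g) = 14 + 7*(g - 1*(-18)) = 14 + 7*(g + 18) = 14 + 7*(18 + g) = 14 + (126 + 7*g) = 140 + 7*g)
E = -9/5 (E = 3*(3*(-⅕)) = 3*(-⅗) = -9/5 ≈ -1.8000)
l(Q) = 72/5 - 9*Q/5 (l(Q) = (-8 + Q)*(-9/5) = 72/5 - 9*Q/5)
√(4159696 + l(O(42))) = √(4159696 + (72/5 - 9*(140 + 7*42)/5)) = √(4159696 + (72/5 - 9*(140 + 294)/5)) = √(4159696 + (72/5 - 9/5*434)) = √(4159696 + (72/5 - 3906/5)) = √(4159696 - 3834/5) = √(20794646/5) = √103973230/5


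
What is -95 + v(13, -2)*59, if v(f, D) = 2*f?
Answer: 1439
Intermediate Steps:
-95 + v(13, -2)*59 = -95 + (2*13)*59 = -95 + 26*59 = -95 + 1534 = 1439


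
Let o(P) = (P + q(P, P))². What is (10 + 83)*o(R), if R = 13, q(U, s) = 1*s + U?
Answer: 141453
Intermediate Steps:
q(U, s) = U + s (q(U, s) = s + U = U + s)
o(P) = 9*P² (o(P) = (P + (P + P))² = (P + 2*P)² = (3*P)² = 9*P²)
(10 + 83)*o(R) = (10 + 83)*(9*13²) = 93*(9*169) = 93*1521 = 141453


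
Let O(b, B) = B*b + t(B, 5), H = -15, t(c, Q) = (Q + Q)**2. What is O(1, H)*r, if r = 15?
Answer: 1275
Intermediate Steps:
t(c, Q) = 4*Q**2 (t(c, Q) = (2*Q)**2 = 4*Q**2)
O(b, B) = 100 + B*b (O(b, B) = B*b + 4*5**2 = B*b + 4*25 = B*b + 100 = 100 + B*b)
O(1, H)*r = (100 - 15*1)*15 = (100 - 15)*15 = 85*15 = 1275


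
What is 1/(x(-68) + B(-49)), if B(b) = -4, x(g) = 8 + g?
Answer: -1/64 ≈ -0.015625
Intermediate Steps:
1/(x(-68) + B(-49)) = 1/((8 - 68) - 4) = 1/(-60 - 4) = 1/(-64) = -1/64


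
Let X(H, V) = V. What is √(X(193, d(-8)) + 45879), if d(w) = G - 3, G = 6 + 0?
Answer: 3*√5098 ≈ 214.20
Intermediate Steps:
G = 6
d(w) = 3 (d(w) = 6 - 3 = 3)
√(X(193, d(-8)) + 45879) = √(3 + 45879) = √45882 = 3*√5098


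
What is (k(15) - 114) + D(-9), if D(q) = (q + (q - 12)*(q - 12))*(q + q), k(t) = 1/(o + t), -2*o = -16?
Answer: -181469/23 ≈ -7890.0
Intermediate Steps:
o = 8 (o = -½*(-16) = 8)
k(t) = 1/(8 + t)
D(q) = 2*q*(q + (-12 + q)²) (D(q) = (q + (-12 + q)*(-12 + q))*(2*q) = (q + (-12 + q)²)*(2*q) = 2*q*(q + (-12 + q)²))
(k(15) - 114) + D(-9) = (1/(8 + 15) - 114) + 2*(-9)*(-9 + (-12 - 9)²) = (1/23 - 114) + 2*(-9)*(-9 + (-21)²) = (1/23 - 114) + 2*(-9)*(-9 + 441) = -2621/23 + 2*(-9)*432 = -2621/23 - 7776 = -181469/23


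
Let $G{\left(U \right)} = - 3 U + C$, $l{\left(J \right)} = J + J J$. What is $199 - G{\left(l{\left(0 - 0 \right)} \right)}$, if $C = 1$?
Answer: $198$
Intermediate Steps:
$l{\left(J \right)} = J + J^{2}$
$G{\left(U \right)} = 1 - 3 U$ ($G{\left(U \right)} = - 3 U + 1 = 1 - 3 U$)
$199 - G{\left(l{\left(0 - 0 \right)} \right)} = 199 - \left(1 - 3 \left(0 - 0\right) \left(1 + \left(0 - 0\right)\right)\right) = 199 - \left(1 - 3 \left(0 + 0\right) \left(1 + \left(0 + 0\right)\right)\right) = 199 - \left(1 - 3 \cdot 0 \left(1 + 0\right)\right) = 199 - \left(1 - 3 \cdot 0 \cdot 1\right) = 199 - \left(1 - 0\right) = 199 - \left(1 + 0\right) = 199 - 1 = 198$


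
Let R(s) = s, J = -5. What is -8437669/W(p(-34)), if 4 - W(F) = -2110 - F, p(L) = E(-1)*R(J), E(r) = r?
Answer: -8437669/2119 ≈ -3981.9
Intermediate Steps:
p(L) = 5 (p(L) = -1*(-5) = 5)
W(F) = 2114 + F (W(F) = 4 - (-2110 - F) = 4 + (2110 + F) = 2114 + F)
-8437669/W(p(-34)) = -8437669/(2114 + 5) = -8437669/2119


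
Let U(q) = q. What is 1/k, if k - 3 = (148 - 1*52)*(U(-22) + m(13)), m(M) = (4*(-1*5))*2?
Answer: -1/5949 ≈ -0.00016810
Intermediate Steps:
m(M) = -40 (m(M) = (4*(-5))*2 = -20*2 = -40)
k = -5949 (k = 3 + (148 - 1*52)*(-22 - 40) = 3 + (148 - 52)*(-62) = 3 + 96*(-62) = 3 - 5952 = -5949)
1/k = 1/(-5949) = -1/5949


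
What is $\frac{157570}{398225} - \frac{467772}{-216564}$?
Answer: $\frac{3673374903}{1437353315} \approx 2.5557$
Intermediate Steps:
$\frac{157570}{398225} - \frac{467772}{-216564} = 157570 \cdot \frac{1}{398225} - - \frac{38981}{18047} = \frac{31514}{79645} + \frac{38981}{18047} = \frac{3673374903}{1437353315}$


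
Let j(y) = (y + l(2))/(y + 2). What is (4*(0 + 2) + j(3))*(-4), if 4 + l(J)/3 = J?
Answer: -148/5 ≈ -29.600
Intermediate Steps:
l(J) = -12 + 3*J
j(y) = (-6 + y)/(2 + y) (j(y) = (y + (-12 + 3*2))/(y + 2) = (y + (-12 + 6))/(2 + y) = (y - 6)/(2 + y) = (-6 + y)/(2 + y))
(4*(0 + 2) + j(3))*(-4) = (4*(0 + 2) + (-6 + 3)/(2 + 3))*(-4) = (4*2 - 3/5)*(-4) = (8 + (⅕)*(-3))*(-4) = (8 - ⅗)*(-4) = (37/5)*(-4) = -148/5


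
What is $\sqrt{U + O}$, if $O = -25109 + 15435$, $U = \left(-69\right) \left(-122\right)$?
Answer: $2 i \sqrt{314} \approx 35.44 i$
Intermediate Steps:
$U = 8418$
$O = -9674$
$\sqrt{U + O} = \sqrt{8418 - 9674} = \sqrt{-1256} = 2 i \sqrt{314}$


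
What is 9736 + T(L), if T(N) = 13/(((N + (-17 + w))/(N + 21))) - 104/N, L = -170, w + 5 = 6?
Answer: 154100477/15810 ≈ 9747.0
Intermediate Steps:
w = 1 (w = -5 + 6 = 1)
T(N) = -104/N + 13*(21 + N)/(-16 + N) (T(N) = 13/(((N + (-17 + 1))/(N + 21))) - 104/N = 13/(((N - 16)/(21 + N))) - 104/N = 13/(((-16 + N)/(21 + N))) - 104/N = 13*((21 + N)/(-16 + N)) - 104/N = 13*(21 + N)/(-16 + N) - 104/N = -104/N + 13*(21 + N)/(-16 + N))
9736 + T(L) = 9736 + 13*(128 + (-170)**2 + 13*(-170))/(-170*(-16 - 170)) = 9736 + 13*(-1/170)*(128 + 28900 - 2210)/(-186) = 9736 + 13*(-1/170)*(-1/186)*26818 = 9736 + 174317/15810 = 154100477/15810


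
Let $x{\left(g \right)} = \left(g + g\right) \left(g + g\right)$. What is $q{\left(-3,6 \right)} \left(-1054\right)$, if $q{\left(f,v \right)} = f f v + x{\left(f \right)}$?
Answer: $-94860$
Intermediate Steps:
$x{\left(g \right)} = 4 g^{2}$ ($x{\left(g \right)} = 2 g 2 g = 4 g^{2}$)
$q{\left(f,v \right)} = 4 f^{2} + v f^{2}$ ($q{\left(f,v \right)} = f f v + 4 f^{2} = f^{2} v + 4 f^{2} = v f^{2} + 4 f^{2} = 4 f^{2} + v f^{2}$)
$q{\left(-3,6 \right)} \left(-1054\right) = \left(-3\right)^{2} \left(4 + 6\right) \left(-1054\right) = 9 \cdot 10 \left(-1054\right) = 90 \left(-1054\right) = -94860$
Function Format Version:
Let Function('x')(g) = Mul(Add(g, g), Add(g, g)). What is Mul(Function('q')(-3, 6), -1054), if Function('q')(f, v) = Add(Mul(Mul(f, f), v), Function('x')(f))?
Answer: -94860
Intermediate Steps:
Function('x')(g) = Mul(4, Pow(g, 2)) (Function('x')(g) = Mul(Mul(2, g), Mul(2, g)) = Mul(4, Pow(g, 2)))
Function('q')(f, v) = Add(Mul(4, Pow(f, 2)), Mul(v, Pow(f, 2))) (Function('q')(f, v) = Add(Mul(Mul(f, f), v), Mul(4, Pow(f, 2))) = Add(Mul(Pow(f, 2), v), Mul(4, Pow(f, 2))) = Add(Mul(v, Pow(f, 2)), Mul(4, Pow(f, 2))) = Add(Mul(4, Pow(f, 2)), Mul(v, Pow(f, 2))))
Mul(Function('q')(-3, 6), -1054) = Mul(Mul(Pow(-3, 2), Add(4, 6)), -1054) = Mul(Mul(9, 10), -1054) = Mul(90, -1054) = -94860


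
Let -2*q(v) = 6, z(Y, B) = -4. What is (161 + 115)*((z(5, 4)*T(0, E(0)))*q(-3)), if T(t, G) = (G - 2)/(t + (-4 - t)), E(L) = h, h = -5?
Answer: 5796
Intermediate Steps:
E(L) = -5
T(t, G) = ½ - G/4 (T(t, G) = (-2 + G)/(-4) = (-2 + G)*(-¼) = ½ - G/4)
q(v) = -3 (q(v) = -½*6 = -3)
(161 + 115)*((z(5, 4)*T(0, E(0)))*q(-3)) = (161 + 115)*(-4*(½ - ¼*(-5))*(-3)) = 276*(-4*(½ + 5/4)*(-3)) = 276*(-4*7/4*(-3)) = 276*(-7*(-3)) = 276*21 = 5796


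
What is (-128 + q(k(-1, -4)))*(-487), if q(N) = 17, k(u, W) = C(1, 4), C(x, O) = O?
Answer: 54057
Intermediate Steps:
k(u, W) = 4
(-128 + q(k(-1, -4)))*(-487) = (-128 + 17)*(-487) = -111*(-487) = 54057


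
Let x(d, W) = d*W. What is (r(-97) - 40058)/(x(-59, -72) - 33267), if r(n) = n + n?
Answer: 40252/29019 ≈ 1.3871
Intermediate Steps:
r(n) = 2*n
x(d, W) = W*d
(r(-97) - 40058)/(x(-59, -72) - 33267) = (2*(-97) - 40058)/(-72*(-59) - 33267) = (-194 - 40058)/(4248 - 33267) = -40252/(-29019) = -40252*(-1/29019) = 40252/29019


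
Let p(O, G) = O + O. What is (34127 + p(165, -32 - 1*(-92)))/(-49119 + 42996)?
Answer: -34457/6123 ≈ -5.6275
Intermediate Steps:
p(O, G) = 2*O
(34127 + p(165, -32 - 1*(-92)))/(-49119 + 42996) = (34127 + 2*165)/(-49119 + 42996) = (34127 + 330)/(-6123) = 34457*(-1/6123) = -34457/6123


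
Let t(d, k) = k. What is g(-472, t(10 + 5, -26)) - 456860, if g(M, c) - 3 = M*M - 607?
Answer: -234680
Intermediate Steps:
g(M, c) = -604 + M² (g(M, c) = 3 + (M*M - 607) = 3 + (M² - 607) = 3 + (-607 + M²) = -604 + M²)
g(-472, t(10 + 5, -26)) - 456860 = (-604 + (-472)²) - 456860 = (-604 + 222784) - 456860 = 222180 - 456860 = -234680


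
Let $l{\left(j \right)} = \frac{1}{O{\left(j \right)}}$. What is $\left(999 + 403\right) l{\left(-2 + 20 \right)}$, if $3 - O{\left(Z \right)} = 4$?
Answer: $-1402$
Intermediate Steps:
$O{\left(Z \right)} = -1$ ($O{\left(Z \right)} = 3 - 4 = -1$)
$l{\left(j \right)} = -1$ ($l{\left(j \right)} = \frac{1}{-1} = -1$)
$\left(999 + 403\right) l{\left(-2 + 20 \right)} = \left(999 + 403\right) \left(-1\right) = 1402 \left(-1\right) = -1402$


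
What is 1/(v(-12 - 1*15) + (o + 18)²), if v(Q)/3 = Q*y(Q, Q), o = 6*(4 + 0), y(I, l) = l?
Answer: 1/3951 ≈ 0.00025310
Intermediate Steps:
o = 24 (o = 6*4 = 24)
v(Q) = 3*Q² (v(Q) = 3*(Q*Q) = 3*Q²)
1/(v(-12 - 1*15) + (o + 18)²) = 1/(3*(-12 - 1*15)² + (24 + 18)²) = 1/(3*(-12 - 15)² + 42²) = 1/(3*(-27)² + 1764) = 1/(3*729 + 1764) = 1/(2187 + 1764) = 1/3951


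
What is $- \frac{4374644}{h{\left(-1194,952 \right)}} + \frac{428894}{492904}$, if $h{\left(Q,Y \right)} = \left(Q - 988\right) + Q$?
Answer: $\frac{33714491755}{26000686} \approx 1296.7$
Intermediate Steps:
$h{\left(Q,Y \right)} = -988 + 2 Q$ ($h{\left(Q,Y \right)} = \left(-988 + Q\right) + Q = -988 + 2 Q$)
$- \frac{4374644}{h{\left(-1194,952 \right)}} + \frac{428894}{492904} = - \frac{4374644}{-988 + 2 \left(-1194\right)} + \frac{428894}{492904} = - \frac{4374644}{-988 - 2388} + 428894 \cdot \frac{1}{492904} = - \frac{4374644}{-3376} + \frac{214447}{246452} = \left(-4374644\right) \left(- \frac{1}{3376}\right) + \frac{214447}{246452} = \frac{1093661}{844} + \frac{214447}{246452} = \frac{33714491755}{26000686}$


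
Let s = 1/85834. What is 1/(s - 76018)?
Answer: -85834/6524929011 ≈ -1.3155e-5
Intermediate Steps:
s = 1/85834 ≈ 1.1650e-5
1/(s - 76018) = 1/(1/85834 - 76018) = 1/(-6524929011/85834) = -85834/6524929011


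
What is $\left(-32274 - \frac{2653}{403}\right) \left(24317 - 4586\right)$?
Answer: $- \frac{256682058825}{403} \approx -6.3693 \cdot 10^{8}$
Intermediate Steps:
$\left(-32274 - \frac{2653}{403}\right) \left(24317 - 4586\right) = \left(-32274 - \frac{2653}{403}\right) 19731 = \left(- \frac{13009075}{403}\right) 19731 = - \frac{256682058825}{403}$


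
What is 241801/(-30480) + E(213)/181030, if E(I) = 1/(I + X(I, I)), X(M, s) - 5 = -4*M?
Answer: -277522310395/34982816496 ≈ -7.9331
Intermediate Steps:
X(M, s) = 5 - 4*M
E(I) = 1/(5 - 3*I) (E(I) = 1/(I + (5 - 4*I)) = 1/(5 - 3*I))
241801/(-30480) + E(213)/181030 = 241801/(-30480) - 1/(-5 + 3*213)/181030 = 241801*(-1/30480) - 1/(-5 + 639)*(1/181030) = -241801/30480 - 1/634*(1/181030) = -241801/30480 - 1*1/634*(1/181030) = -241801/30480 - 1/634*1/181030 = -241801/30480 - 1/114773020 = -277522310395/34982816496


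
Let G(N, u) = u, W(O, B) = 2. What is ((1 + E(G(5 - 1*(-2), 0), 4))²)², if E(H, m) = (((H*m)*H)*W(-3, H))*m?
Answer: 1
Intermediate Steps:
E(H, m) = 2*H²*m² (E(H, m) = (((H*m)*H)*2)*m = ((m*H²)*2)*m = (2*m*H²)*m = 2*H²*m²)
((1 + E(G(5 - 1*(-2), 0), 4))²)² = ((1 + 2*0²*4²)²)² = ((1 + 2*0*16)²)² = ((1 + 0)²)² = (1²)² = 1² = 1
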